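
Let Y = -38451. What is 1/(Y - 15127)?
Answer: -1/53578 ≈ -1.8664e-5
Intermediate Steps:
1/(Y - 15127) = 1/(-38451 - 15127) = 1/(-53578) = -1/53578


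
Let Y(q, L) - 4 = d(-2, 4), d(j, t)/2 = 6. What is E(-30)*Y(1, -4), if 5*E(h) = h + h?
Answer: -192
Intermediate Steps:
d(j, t) = 12 (d(j, t) = 2*6 = 12)
Y(q, L) = 16 (Y(q, L) = 4 + 12 = 16)
E(h) = 2*h/5 (E(h) = (h + h)/5 = (2*h)/5 = 2*h/5)
E(-30)*Y(1, -4) = ((⅖)*(-30))*16 = -12*16 = -192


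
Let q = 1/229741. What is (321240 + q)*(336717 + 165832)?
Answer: 37089120715545709/229741 ≈ 1.6144e+11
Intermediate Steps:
q = 1/229741 ≈ 4.3527e-6
(321240 + q)*(336717 + 165832) = (321240 + 1/229741)*(336717 + 165832) = (73801998841/229741)*502549 = 37089120715545709/229741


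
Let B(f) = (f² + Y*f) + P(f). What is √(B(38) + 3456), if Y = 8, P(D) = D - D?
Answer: 2*√1301 ≈ 72.139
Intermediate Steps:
P(D) = 0
B(f) = f² + 8*f (B(f) = (f² + 8*f) + 0 = f² + 8*f)
√(B(38) + 3456) = √(38*(8 + 38) + 3456) = √(38*46 + 3456) = √(1748 + 3456) = √5204 = 2*√1301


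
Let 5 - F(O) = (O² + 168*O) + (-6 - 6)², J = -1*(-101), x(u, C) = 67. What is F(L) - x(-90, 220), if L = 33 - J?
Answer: 6594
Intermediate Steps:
J = 101
L = -68 (L = 33 - 1*101 = 33 - 101 = -68)
F(O) = -139 - O² - 168*O (F(O) = 5 - ((O² + 168*O) + (-6 - 6)²) = 5 - ((O² + 168*O) + (-12)²) = 5 - ((O² + 168*O) + 144) = 5 - (144 + O² + 168*O) = 5 + (-144 - O² - 168*O) = -139 - O² - 168*O)
F(L) - x(-90, 220) = (-139 - 1*(-68)² - 168*(-68)) - 1*67 = (-139 - 1*4624 + 11424) - 67 = (-139 - 4624 + 11424) - 67 = 6661 - 67 = 6594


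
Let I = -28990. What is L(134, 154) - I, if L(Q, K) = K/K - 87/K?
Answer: 4464527/154 ≈ 28990.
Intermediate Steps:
L(Q, K) = 1 - 87/K
L(134, 154) - I = (-87 + 154)/154 - 1*(-28990) = (1/154)*67 + 28990 = 67/154 + 28990 = 4464527/154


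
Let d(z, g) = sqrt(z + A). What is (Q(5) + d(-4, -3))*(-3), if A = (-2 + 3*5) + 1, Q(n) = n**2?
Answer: -75 - 3*sqrt(10) ≈ -84.487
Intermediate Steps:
A = 14 (A = (-2 + 15) + 1 = 13 + 1 = 14)
d(z, g) = sqrt(14 + z) (d(z, g) = sqrt(z + 14) = sqrt(14 + z))
(Q(5) + d(-4, -3))*(-3) = (5**2 + sqrt(14 - 4))*(-3) = (25 + sqrt(10))*(-3) = -75 - 3*sqrt(10)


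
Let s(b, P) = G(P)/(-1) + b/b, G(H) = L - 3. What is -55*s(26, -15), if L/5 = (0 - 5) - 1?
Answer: -1870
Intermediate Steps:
L = -30 (L = 5*((0 - 5) - 1) = 5*(-5 - 1) = 5*(-6) = -30)
G(H) = -33 (G(H) = -30 - 3 = -33)
s(b, P) = 34 (s(b, P) = -33/(-1) + b/b = -33*(-1) + 1 = 33 + 1 = 34)
-55*s(26, -15) = -55*34 = -1870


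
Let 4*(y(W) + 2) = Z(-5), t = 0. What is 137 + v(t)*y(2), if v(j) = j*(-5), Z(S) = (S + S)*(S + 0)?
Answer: 137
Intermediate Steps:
Z(S) = 2*S² (Z(S) = (2*S)*S = 2*S²)
y(W) = 21/2 (y(W) = -2 + (2*(-5)²)/4 = -2 + (2*25)/4 = -2 + (¼)*50 = -2 + 25/2 = 21/2)
v(j) = -5*j
137 + v(t)*y(2) = 137 - 5*0*(21/2) = 137 + 0*(21/2) = 137 + 0 = 137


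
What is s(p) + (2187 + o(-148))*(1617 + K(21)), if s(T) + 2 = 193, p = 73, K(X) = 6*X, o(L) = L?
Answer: 3554168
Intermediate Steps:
s(T) = 191 (s(T) = -2 + 193 = 191)
s(p) + (2187 + o(-148))*(1617 + K(21)) = 191 + (2187 - 148)*(1617 + 6*21) = 191 + 2039*(1617 + 126) = 191 + 2039*1743 = 191 + 3553977 = 3554168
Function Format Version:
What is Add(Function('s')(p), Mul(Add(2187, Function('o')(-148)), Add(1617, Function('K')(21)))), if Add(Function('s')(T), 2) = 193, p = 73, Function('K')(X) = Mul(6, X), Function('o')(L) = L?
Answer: 3554168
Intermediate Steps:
Function('s')(T) = 191 (Function('s')(T) = Add(-2, 193) = 191)
Add(Function('s')(p), Mul(Add(2187, Function('o')(-148)), Add(1617, Function('K')(21)))) = Add(191, Mul(Add(2187, -148), Add(1617, Mul(6, 21)))) = Add(191, Mul(2039, Add(1617, 126))) = Add(191, Mul(2039, 1743)) = Add(191, 3553977) = 3554168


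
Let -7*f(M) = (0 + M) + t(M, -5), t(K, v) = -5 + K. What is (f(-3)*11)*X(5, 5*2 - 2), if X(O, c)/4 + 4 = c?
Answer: 1936/7 ≈ 276.57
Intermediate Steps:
f(M) = 5/7 - 2*M/7 (f(M) = -((0 + M) + (-5 + M))/7 = -(M + (-5 + M))/7 = -(-5 + 2*M)/7 = 5/7 - 2*M/7)
X(O, c) = -16 + 4*c
(f(-3)*11)*X(5, 5*2 - 2) = ((5/7 - 2/7*(-3))*11)*(-16 + 4*(5*2 - 2)) = ((5/7 + 6/7)*11)*(-16 + 4*(10 - 2)) = ((11/7)*11)*(-16 + 4*8) = 121*(-16 + 32)/7 = (121/7)*16 = 1936/7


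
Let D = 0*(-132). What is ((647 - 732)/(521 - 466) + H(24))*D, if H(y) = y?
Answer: 0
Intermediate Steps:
D = 0
((647 - 732)/(521 - 466) + H(24))*D = ((647 - 732)/(521 - 466) + 24)*0 = (-85/55 + 24)*0 = (-85*1/55 + 24)*0 = (-17/11 + 24)*0 = (247/11)*0 = 0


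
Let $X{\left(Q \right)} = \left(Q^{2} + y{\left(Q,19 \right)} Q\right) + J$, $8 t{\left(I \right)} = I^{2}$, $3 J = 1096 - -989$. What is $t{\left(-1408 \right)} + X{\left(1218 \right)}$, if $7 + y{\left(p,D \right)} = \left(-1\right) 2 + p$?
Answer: $3204589$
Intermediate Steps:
$J = 695$ ($J = \frac{1096 - -989}{3} = \frac{1096 + 989}{3} = \frac{1}{3} \cdot 2085 = 695$)
$y{\left(p,D \right)} = -9 + p$ ($y{\left(p,D \right)} = -7 + \left(\left(-1\right) 2 + p\right) = -7 + \left(-2 + p\right) = -9 + p$)
$t{\left(I \right)} = \frac{I^{2}}{8}$
$X{\left(Q \right)} = 695 + Q^{2} + Q \left(-9 + Q\right)$ ($X{\left(Q \right)} = \left(Q^{2} + \left(-9 + Q\right) Q\right) + 695 = \left(Q^{2} + Q \left(-9 + Q\right)\right) + 695 = 695 + Q^{2} + Q \left(-9 + Q\right)$)
$t{\left(-1408 \right)} + X{\left(1218 \right)} = \frac{\left(-1408\right)^{2}}{8} + \left(695 + 1218^{2} + 1218 \left(-9 + 1218\right)\right) = \frac{1}{8} \cdot 1982464 + \left(695 + 1483524 + 1218 \cdot 1209\right) = 247808 + \left(695 + 1483524 + 1472562\right) = 247808 + 2956781 = 3204589$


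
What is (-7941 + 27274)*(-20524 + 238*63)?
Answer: -106911490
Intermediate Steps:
(-7941 + 27274)*(-20524 + 238*63) = 19333*(-20524 + 14994) = 19333*(-5530) = -106911490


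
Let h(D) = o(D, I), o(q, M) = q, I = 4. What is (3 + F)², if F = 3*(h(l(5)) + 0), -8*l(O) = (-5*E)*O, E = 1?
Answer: 9801/64 ≈ 153.14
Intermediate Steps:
l(O) = 5*O/8 (l(O) = -(-5*1)*O/8 = -(-5)*O/8 = 5*O/8)
h(D) = D
F = 75/8 (F = 3*((5/8)*5 + 0) = 3*(25/8 + 0) = 3*(25/8) = 75/8 ≈ 9.3750)
(3 + F)² = (3 + 75/8)² = (99/8)² = 9801/64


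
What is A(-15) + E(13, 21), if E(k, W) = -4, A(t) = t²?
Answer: 221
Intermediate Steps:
A(-15) + E(13, 21) = (-15)² - 4 = 225 - 4 = 221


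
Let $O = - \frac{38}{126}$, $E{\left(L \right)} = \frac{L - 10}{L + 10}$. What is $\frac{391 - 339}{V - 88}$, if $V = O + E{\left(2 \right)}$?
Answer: $- \frac{3276}{5605} \approx -0.58448$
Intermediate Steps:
$E{\left(L \right)} = \frac{-10 + L}{10 + L}$
$O = - \frac{19}{63}$ ($O = \left(-38\right) \frac{1}{126} = - \frac{19}{63} \approx -0.30159$)
$V = - \frac{61}{63}$ ($V = - \frac{19}{63} + \frac{-10 + 2}{10 + 2} = - \frac{19}{63} + \frac{1}{12} \left(-8\right) = - \frac{19}{63} - \frac{2}{3} = - \frac{61}{63} \approx -0.96825$)
$\frac{391 - 339}{V - 88} = \frac{391 - 339}{- \frac{61}{63} - 88} = \frac{52}{- \frac{5605}{63}} = 52 \left(- \frac{63}{5605}\right) = - \frac{3276}{5605}$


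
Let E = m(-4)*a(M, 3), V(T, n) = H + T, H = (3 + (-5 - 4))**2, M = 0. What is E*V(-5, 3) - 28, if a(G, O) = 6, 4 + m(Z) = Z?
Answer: -1516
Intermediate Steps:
m(Z) = -4 + Z
H = 36 (H = (3 - 9)**2 = (-6)**2 = 36)
V(T, n) = 36 + T
E = -48 (E = (-4 - 4)*6 = -8*6 = -48)
E*V(-5, 3) - 28 = -48*(36 - 5) - 28 = -48*31 - 28 = -1488 - 28 = -1516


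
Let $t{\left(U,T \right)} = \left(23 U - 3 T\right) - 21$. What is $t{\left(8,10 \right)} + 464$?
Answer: $597$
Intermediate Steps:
$t{\left(U,T \right)} = -21 - 3 T + 23 U$ ($t{\left(U,T \right)} = \left(- 3 T + 23 U\right) - 21 = -21 - 3 T + 23 U$)
$t{\left(8,10 \right)} + 464 = \left(-21 - 30 + 23 \cdot 8\right) + 464 = \left(-21 - 30 + 184\right) + 464 = 133 + 464 = 597$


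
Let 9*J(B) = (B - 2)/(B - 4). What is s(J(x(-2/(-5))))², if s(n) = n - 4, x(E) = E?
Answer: 102400/6561 ≈ 15.607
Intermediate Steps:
J(B) = (-2 + B)/(9*(-4 + B)) (J(B) = ((B - 2)/(B - 4))/9 = ((-2 + B)/(-4 + B))/9 = (-2 + B)/(9*(-4 + B)))
s(n) = -4 + n
s(J(x(-2/(-5))))² = (-4 + (-2 - 2/(-5))/(9*(-4 - 2/(-5))))² = (-4 + (-2 - 2*(-⅕))/(9*(-4 - 2*(-⅕))))² = (-4 + (-2 + ⅖)/(9*(-4 + ⅖)))² = (-4 + (⅑)*(-8/5)/(-18/5))² = (-4 + (⅑)*(-5/18)*(-8/5))² = (-4 + 4/81)² = (-320/81)² = 102400/6561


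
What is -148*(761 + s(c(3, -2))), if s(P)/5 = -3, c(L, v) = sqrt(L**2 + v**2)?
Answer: -110408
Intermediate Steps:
s(P) = -15 (s(P) = 5*(-3) = -15)
-148*(761 + s(c(3, -2))) = -148*(761 - 15) = -148*746 = -110408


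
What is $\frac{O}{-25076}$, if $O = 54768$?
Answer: $- \frac{13692}{6269} \approx -2.1841$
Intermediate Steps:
$\frac{O}{-25076} = \frac{54768}{-25076} = 54768 \left(- \frac{1}{25076}\right) = - \frac{13692}{6269}$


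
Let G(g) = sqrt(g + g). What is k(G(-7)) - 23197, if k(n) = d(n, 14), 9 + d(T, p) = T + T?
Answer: -23206 + 2*I*sqrt(14) ≈ -23206.0 + 7.4833*I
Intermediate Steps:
G(g) = sqrt(2)*sqrt(g) (G(g) = sqrt(2*g) = sqrt(2)*sqrt(g))
d(T, p) = -9 + 2*T (d(T, p) = -9 + (T + T) = -9 + 2*T)
k(n) = -9 + 2*n
k(G(-7)) - 23197 = (-9 + 2*(sqrt(2)*sqrt(-7))) - 23197 = (-9 + 2*(sqrt(2)*(I*sqrt(7)))) - 23197 = (-9 + 2*(I*sqrt(14))) - 23197 = (-9 + 2*I*sqrt(14)) - 23197 = -23206 + 2*I*sqrt(14)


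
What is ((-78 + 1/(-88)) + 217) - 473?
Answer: -29393/88 ≈ -334.01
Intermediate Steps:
((-78 + 1/(-88)) + 217) - 473 = ((-78 - 1/88) + 217) - 473 = (-6865/88 + 217) - 473 = 12231/88 - 473 = -29393/88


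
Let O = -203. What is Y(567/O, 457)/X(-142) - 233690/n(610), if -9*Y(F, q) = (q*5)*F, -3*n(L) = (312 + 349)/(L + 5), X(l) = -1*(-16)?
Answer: 200070928665/306704 ≈ 6.5233e+5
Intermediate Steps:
X(l) = 16
n(L) = -661/(3*(5 + L)) (n(L) = -(312 + 349)/(3*(L + 5)) = -661/(3*(5 + L)))
Y(F, q) = -5*F*q/9 (Y(F, q) = -q*5*F/9 = -5*q*F/9 = -5*F*q/9)
Y(567/O, 457)/X(-142) - 233690/n(610) = -5/9*567/(-203)*457/16 - 233690/((-661/(15 + 3*610))) = -5/9*567*(-1/203)*457*(1/16) - 233690/((-661/(15 + 1830))) = -5/9*(-81/29)*457*(1/16) - 233690/((-661/1845)) = (20565/29)*(1/16) - 233690/((-661*1/1845)) = 20565/464 - 233690/(-661/1845) = 20565/464 - 233690*(-1845/661) = 20565/464 + 431158050/661 = 200070928665/306704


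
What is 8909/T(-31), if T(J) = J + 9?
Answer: -8909/22 ≈ -404.95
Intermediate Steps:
T(J) = 9 + J
8909/T(-31) = 8909/(9 - 31) = 8909/(-22) = 8909*(-1/22) = -8909/22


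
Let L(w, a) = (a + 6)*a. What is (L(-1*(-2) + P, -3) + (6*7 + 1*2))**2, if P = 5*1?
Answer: 1225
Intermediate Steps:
P = 5
L(w, a) = a*(6 + a) (L(w, a) = (6 + a)*a = a*(6 + a))
(L(-1*(-2) + P, -3) + (6*7 + 1*2))**2 = (-3*(6 - 3) + (6*7 + 1*2))**2 = (-3*3 + (42 + 2))**2 = (-9 + 44)**2 = 35**2 = 1225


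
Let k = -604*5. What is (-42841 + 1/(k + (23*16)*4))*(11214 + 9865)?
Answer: -1397914360651/1548 ≈ -9.0305e+8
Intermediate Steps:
k = -3020
(-42841 + 1/(k + (23*16)*4))*(11214 + 9865) = (-42841 + 1/(-3020 + (23*16)*4))*(11214 + 9865) = (-42841 + 1/(-3020 + 368*4))*21079 = (-42841 + 1/(-3020 + 1472))*21079 = (-42841 + 1/(-1548))*21079 = (-42841 - 1/1548)*21079 = -66317869/1548*21079 = -1397914360651/1548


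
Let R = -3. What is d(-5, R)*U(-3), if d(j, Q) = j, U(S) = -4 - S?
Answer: 5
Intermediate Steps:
d(-5, R)*U(-3) = -5*(-4 - 1*(-3)) = -5*(-4 + 3) = -5*(-1) = 5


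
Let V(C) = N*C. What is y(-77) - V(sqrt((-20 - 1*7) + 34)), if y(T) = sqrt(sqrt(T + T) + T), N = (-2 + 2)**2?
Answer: sqrt(-77 + I*sqrt(154)) ≈ 0.70484 + 8.8032*I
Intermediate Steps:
N = 0 (N = 0**2 = 0)
y(T) = sqrt(T + sqrt(2)*sqrt(T)) (y(T) = sqrt(sqrt(2*T) + T) = sqrt(sqrt(2)*sqrt(T) + T) = sqrt(T + sqrt(2)*sqrt(T)))
V(C) = 0 (V(C) = 0*C = 0)
y(-77) - V(sqrt((-20 - 1*7) + 34)) = sqrt(-77 + sqrt(2)*sqrt(-77)) - 1*0 = sqrt(-77 + sqrt(2)*(I*sqrt(77))) + 0 = sqrt(-77 + I*sqrt(154)) + 0 = sqrt(-77 + I*sqrt(154))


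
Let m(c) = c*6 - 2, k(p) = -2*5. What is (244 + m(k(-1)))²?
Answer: 33124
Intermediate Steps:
k(p) = -10
m(c) = -2 + 6*c (m(c) = 6*c - 2 = -2 + 6*c)
(244 + m(k(-1)))² = (244 + (-2 + 6*(-10)))² = (244 + (-2 - 60))² = (244 - 62)² = 182² = 33124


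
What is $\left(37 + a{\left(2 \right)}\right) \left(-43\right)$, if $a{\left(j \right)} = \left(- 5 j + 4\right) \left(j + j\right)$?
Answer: $-559$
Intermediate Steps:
$a{\left(j \right)} = 2 j \left(4 - 5 j\right)$ ($a{\left(j \right)} = \left(4 - 5 j\right) 2 j = 2 j \left(4 - 5 j\right)$)
$\left(37 + a{\left(2 \right)}\right) \left(-43\right) = \left(37 + 2 \cdot 2 \left(4 - 10\right)\right) \left(-43\right) = \left(37 + 2 \cdot 2 \left(-6\right)\right) \left(-43\right) = \left(37 - 24\right) \left(-43\right) = 13 \left(-43\right) = -559$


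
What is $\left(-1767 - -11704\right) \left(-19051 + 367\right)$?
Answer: $-185662908$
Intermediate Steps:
$\left(-1767 - -11704\right) \left(-19051 + 367\right) = \left(-1767 + \left(-6227 + 17931\right)\right) \left(-18684\right) = \left(-1767 + 11704\right) \left(-18684\right) = 9937 \left(-18684\right) = -185662908$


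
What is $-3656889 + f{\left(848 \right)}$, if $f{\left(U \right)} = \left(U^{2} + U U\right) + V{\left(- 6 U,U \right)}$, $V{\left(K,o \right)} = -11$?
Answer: $-2218692$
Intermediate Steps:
$f{\left(U \right)} = -11 + 2 U^{2}$ ($f{\left(U \right)} = \left(U^{2} + U U\right) - 11 = \left(U^{2} + U^{2}\right) - 11 = 2 U^{2} - 11 = -11 + 2 U^{2}$)
$-3656889 + f{\left(848 \right)} = -3656889 - \left(11 - 2 \cdot 848^{2}\right) = -3656889 + \left(-11 + 2 \cdot 719104\right) = -3656889 + \left(-11 + 1438208\right) = -3656889 + 1438197 = -2218692$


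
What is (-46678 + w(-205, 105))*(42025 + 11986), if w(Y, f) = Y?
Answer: -2532197713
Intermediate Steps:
(-46678 + w(-205, 105))*(42025 + 11986) = (-46678 - 205)*(42025 + 11986) = -46883*54011 = -2532197713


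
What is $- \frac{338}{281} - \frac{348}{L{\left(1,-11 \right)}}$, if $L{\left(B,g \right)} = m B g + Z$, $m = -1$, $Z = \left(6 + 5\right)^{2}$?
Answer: $- \frac{11867}{3091} \approx -3.8392$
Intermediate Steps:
$Z = 121$ ($Z = 11^{2} = 121$)
$L{\left(B,g \right)} = 121 - B g$ ($L{\left(B,g \right)} = - B g + 121 = 121 - B g$)
$- \frac{338}{281} - \frac{348}{L{\left(1,-11 \right)}} = - \frac{338}{281} - \frac{348}{121 - 1 \left(-11\right)} = \left(-338\right) \frac{1}{281} - \frac{348}{121 + 11} = - \frac{338}{281} - \frac{348}{132} = - \frac{338}{281} - \frac{29}{11} = - \frac{11867}{3091}$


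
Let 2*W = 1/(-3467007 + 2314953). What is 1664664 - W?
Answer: 3835565639713/2304108 ≈ 1.6647e+6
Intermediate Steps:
W = -1/2304108 (W = 1/(2*(-3467007 + 2314953)) = (½)/(-1152054) = (½)*(-1/1152054) = -1/2304108 ≈ -4.3401e-7)
1664664 - W = 1664664 - 1*(-1/2304108) = 1664664 + 1/2304108 = 3835565639713/2304108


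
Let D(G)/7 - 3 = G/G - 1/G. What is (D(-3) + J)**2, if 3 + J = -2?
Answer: 5776/9 ≈ 641.78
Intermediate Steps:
J = -5 (J = -3 - 2 = -5)
D(G) = 28 - 7/G (D(G) = 21 + 7*(G/G - 1/G) = 21 + 7*(1 - 1/G) = 21 + (7 - 7/G) = 28 - 7/G)
(D(-3) + J)**2 = ((28 - 7/(-3)) - 5)**2 = ((28 - 7*(-1/3)) - 5)**2 = ((28 + 7/3) - 5)**2 = (91/3 - 5)**2 = (76/3)**2 = 5776/9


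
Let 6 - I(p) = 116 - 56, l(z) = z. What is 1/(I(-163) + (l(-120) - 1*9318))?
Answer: -1/9492 ≈ -0.00010535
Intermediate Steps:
I(p) = -54 (I(p) = 6 - (116 - 56) = 6 - 1*60 = 6 - 60 = -54)
1/(I(-163) + (l(-120) - 1*9318)) = 1/(-54 + (-120 - 1*9318)) = 1/(-54 + (-120 - 9318)) = 1/(-54 - 9438) = 1/(-9492) = -1/9492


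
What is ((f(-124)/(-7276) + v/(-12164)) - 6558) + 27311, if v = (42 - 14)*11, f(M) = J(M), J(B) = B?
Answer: 114796813195/5531579 ≈ 20753.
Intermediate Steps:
f(M) = M
v = 308 (v = 28*11 = 308)
((f(-124)/(-7276) + v/(-12164)) - 6558) + 27311 = ((-124/(-7276) + 308/(-12164)) - 6558) + 27311 = ((-124*(-1/7276) + 308*(-1/12164)) - 6558) + 27311 = ((31/1819 - 77/3041) - 6558) + 27311 = (-45792/5531579 - 6558) + 27311 = -36276140874/5531579 + 27311 = 114796813195/5531579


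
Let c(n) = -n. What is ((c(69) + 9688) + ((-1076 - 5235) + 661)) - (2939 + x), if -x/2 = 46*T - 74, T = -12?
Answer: -222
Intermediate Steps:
x = 1252 (x = -2*(46*(-12) - 74) = -2*(-552 - 74) = -2*(-626) = 1252)
((c(69) + 9688) + ((-1076 - 5235) + 661)) - (2939 + x) = ((-1*69 + 9688) + ((-1076 - 5235) + 661)) - (2939 + 1252) = ((-69 + 9688) + (-6311 + 661)) - 1*4191 = (9619 - 5650) - 4191 = 3969 - 4191 = -222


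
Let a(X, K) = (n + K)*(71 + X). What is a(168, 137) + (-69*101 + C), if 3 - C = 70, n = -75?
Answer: 7782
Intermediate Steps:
C = -67 (C = 3 - 1*70 = 3 - 70 = -67)
a(X, K) = (-75 + K)*(71 + X)
a(168, 137) + (-69*101 + C) = (-5325 - 75*168 + 71*137 + 137*168) + (-69*101 - 67) = (-5325 - 12600 + 9727 + 23016) + (-6969 - 67) = 14818 - 7036 = 7782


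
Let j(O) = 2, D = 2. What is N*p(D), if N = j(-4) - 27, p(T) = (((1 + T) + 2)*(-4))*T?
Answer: 1000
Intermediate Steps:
p(T) = T*(-12 - 4*T) (p(T) = ((3 + T)*(-4))*T = (-12 - 4*T)*T = T*(-12 - 4*T))
N = -25 (N = 2 - 27 = -25)
N*p(D) = -(-100)*2*(3 + 2) = -(-100)*2*5 = -25*(-40) = 1000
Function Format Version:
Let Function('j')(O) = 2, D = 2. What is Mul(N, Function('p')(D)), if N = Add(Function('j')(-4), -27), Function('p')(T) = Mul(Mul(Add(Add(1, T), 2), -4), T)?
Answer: 1000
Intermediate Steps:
Function('p')(T) = Mul(T, Add(-12, Mul(-4, T))) (Function('p')(T) = Mul(Mul(Add(3, T), -4), T) = Mul(Add(-12, Mul(-4, T)), T) = Mul(T, Add(-12, Mul(-4, T))))
N = -25 (N = Add(2, -27) = -25)
Mul(N, Function('p')(D)) = Mul(-25, Mul(-4, 2, Add(3, 2))) = Mul(-25, Mul(-4, 2, 5)) = Mul(-25, -40) = 1000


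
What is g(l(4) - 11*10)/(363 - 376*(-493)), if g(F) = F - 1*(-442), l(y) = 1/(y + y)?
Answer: 2657/1485848 ≈ 0.0017882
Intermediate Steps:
l(y) = 1/(2*y)
g(F) = 442 + F (g(F) = F + 442 = 442 + F)
g(l(4) - 11*10)/(363 - 376*(-493)) = (442 + ((1/2)/4 - 11*10))/(363 - 376*(-493)) = (442 + ((1/2)*(1/4) - 110))/(363 + 185368) = (442 + (1/8 - 110))/185731 = (442 - 879/8)*(1/185731) = (2657/8)*(1/185731) = 2657/1485848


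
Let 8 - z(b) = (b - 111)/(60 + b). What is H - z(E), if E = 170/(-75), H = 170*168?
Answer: 24724333/866 ≈ 28550.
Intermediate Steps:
H = 28560
E = -34/15 (E = 170*(-1/75) = -34/15 ≈ -2.2667)
z(b) = 8 - (-111 + b)/(60 + b) (z(b) = 8 - (b - 111)/(60 + b) = 8 - (-111 + b)/(60 + b))
H - z(E) = 28560 - (591 + 7*(-34/15))/(60 - 34/15) = 28560 - (591 - 238/15)/866/15 = 28560 - 15*8627/(866*15) = 28560 - 1*8627/866 = 28560 - 8627/866 = 24724333/866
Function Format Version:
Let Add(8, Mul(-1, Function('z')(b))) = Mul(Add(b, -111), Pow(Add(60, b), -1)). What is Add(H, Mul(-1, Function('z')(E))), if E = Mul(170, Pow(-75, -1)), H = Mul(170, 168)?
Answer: Rational(24724333, 866) ≈ 28550.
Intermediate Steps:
H = 28560
E = Rational(-34, 15) (E = Mul(170, Rational(-1, 75)) = Rational(-34, 15) ≈ -2.2667)
Function('z')(b) = Add(8, Mul(-1, Pow(Add(60, b), -1), Add(-111, b))) (Function('z')(b) = Add(8, Mul(-1, Mul(Add(b, -111), Pow(Add(60, b), -1)))) = Add(8, Mul(-1, Mul(Add(-111, b), Pow(Add(60, b), -1)))) = Add(8, Mul(-1, Mul(Pow(Add(60, b), -1), Add(-111, b)))) = Add(8, Mul(-1, Pow(Add(60, b), -1), Add(-111, b))))
Add(H, Mul(-1, Function('z')(E))) = Add(28560, Mul(-1, Mul(Pow(Add(60, Rational(-34, 15)), -1), Add(591, Mul(7, Rational(-34, 15)))))) = Add(28560, Mul(-1, Mul(Pow(Rational(866, 15), -1), Add(591, Rational(-238, 15))))) = Add(28560, Mul(-1, Mul(Rational(15, 866), Rational(8627, 15)))) = Add(28560, Mul(-1, Rational(8627, 866))) = Add(28560, Rational(-8627, 866)) = Rational(24724333, 866)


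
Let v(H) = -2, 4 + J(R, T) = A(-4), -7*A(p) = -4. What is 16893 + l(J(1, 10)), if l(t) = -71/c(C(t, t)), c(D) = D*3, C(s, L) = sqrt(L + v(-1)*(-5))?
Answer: 16893 - 71*sqrt(322)/138 ≈ 16884.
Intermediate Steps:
A(p) = 4/7 (A(p) = -1/7*(-4) = 4/7)
J(R, T) = -24/7 (J(R, T) = -4 + 4/7 = -24/7)
C(s, L) = sqrt(10 + L) (C(s, L) = sqrt(L - 2*(-5)) = sqrt(L + 10) = sqrt(10 + L))
c(D) = 3*D
l(t) = -71/(3*sqrt(10 + t)) (l(t) = -71*1/(3*sqrt(10 + t)) = -71/(3*sqrt(10 + t)))
16893 + l(J(1, 10)) = 16893 - 71/(3*sqrt(10 - 24/7)) = 16893 - 71*sqrt(322)/138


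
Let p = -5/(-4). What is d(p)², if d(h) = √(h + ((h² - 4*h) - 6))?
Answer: -131/16 ≈ -8.1875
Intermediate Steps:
p = 5/4 (p = -5*(-¼) = 5/4 ≈ 1.2500)
d(h) = √(-6 + h² - 3*h) (d(h) = √(h + (-6 + h² - 4*h)) = √(-6 + h² - 3*h))
d(p)² = (√(-6 + (5/4)² - 3*5/4))² = (√(-6 + 25/16 - 15/4))² = (√(-131/16))² = (I*√131/4)² = -131/16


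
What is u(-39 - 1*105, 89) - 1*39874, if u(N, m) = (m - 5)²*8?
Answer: 16574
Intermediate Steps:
u(N, m) = 8*(-5 + m)² (u(N, m) = (-5 + m)²*8 = 8*(-5 + m)²)
u(-39 - 1*105, 89) - 1*39874 = 8*(-5 + 89)² - 1*39874 = 8*84² - 39874 = 8*7056 - 39874 = 56448 - 39874 = 16574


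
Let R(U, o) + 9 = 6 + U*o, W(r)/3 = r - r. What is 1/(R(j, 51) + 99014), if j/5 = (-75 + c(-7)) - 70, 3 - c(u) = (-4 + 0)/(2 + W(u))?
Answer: 1/63311 ≈ 1.5795e-5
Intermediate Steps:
W(r) = 0 (W(r) = 3*(r - r) = 3*0 = 0)
c(u) = 5 (c(u) = 3 - (-4 + 0)/(2 + 0) = 3 - (-4)/2 = 3 - 1*(-2) = 3 + 2 = 5)
j = -700 (j = 5*((-75 + 5) - 70) = 5*(-70 - 70) = 5*(-140) = -700)
R(U, o) = -3 + U*o (R(U, o) = -9 + (6 + U*o) = -3 + U*o)
1/(R(j, 51) + 99014) = 1/((-3 - 700*51) + 99014) = 1/((-3 - 35700) + 99014) = 1/(-35703 + 99014) = 1/63311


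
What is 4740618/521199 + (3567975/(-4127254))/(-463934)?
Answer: 3025737125640071291/332659337045981988 ≈ 9.0956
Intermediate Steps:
4740618/521199 + (3567975/(-4127254))/(-463934) = 4740618*(1/521199) + (3567975*(-1/4127254))*(-1/463934) = 1580206/173733 - 3567975/4127254*(-1/463934) = 1580206/173733 + 3567975/1914773457236 = 3025737125640071291/332659337045981988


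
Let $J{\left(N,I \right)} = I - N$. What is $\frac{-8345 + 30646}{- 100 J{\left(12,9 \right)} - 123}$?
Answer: $\frac{22301}{177} \approx 125.99$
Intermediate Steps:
$\frac{-8345 + 30646}{- 100 J{\left(12,9 \right)} - 123} = \frac{-8345 + 30646}{- 100 \left(9 - 12\right) - 123} = \frac{22301}{- 100 \left(9 - 12\right) - 123} = \frac{22301}{\left(-100\right) \left(-3\right) - 123} = \frac{22301}{300 - 123} = \frac{22301}{177}$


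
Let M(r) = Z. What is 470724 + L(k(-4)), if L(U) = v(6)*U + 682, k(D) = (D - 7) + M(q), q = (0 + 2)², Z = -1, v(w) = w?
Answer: 471334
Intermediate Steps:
q = 4 (q = 2² = 4)
M(r) = -1
k(D) = -8 + D (k(D) = (D - 7) - 1 = (-7 + D) - 1 = -8 + D)
L(U) = 682 + 6*U (L(U) = 6*U + 682 = 682 + 6*U)
470724 + L(k(-4)) = 470724 + (682 + 6*(-8 - 4)) = 470724 + (682 + 6*(-12)) = 470724 + (682 - 72) = 470724 + 610 = 471334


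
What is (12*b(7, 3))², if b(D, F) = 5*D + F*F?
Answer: 278784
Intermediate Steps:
b(D, F) = F² + 5*D (b(D, F) = 5*D + F² = F² + 5*D)
(12*b(7, 3))² = (12*(3² + 5*7))² = (12*(9 + 35))² = (12*44)² = 528² = 278784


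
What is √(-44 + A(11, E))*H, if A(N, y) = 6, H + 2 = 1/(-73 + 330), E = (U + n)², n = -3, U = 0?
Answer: -513*I*√38/257 ≈ -12.305*I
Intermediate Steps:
E = 9 (E = (0 - 3)² = (-3)² = 9)
H = -513/257 (H = -2 + 1/(-73 + 330) = -2 + 1/257 = -513/257 ≈ -1.9961)
√(-44 + A(11, E))*H = √(-44 + 6)*(-513/257) = √(-38)*(-513/257) = (I*√38)*(-513/257) = -513*I*√38/257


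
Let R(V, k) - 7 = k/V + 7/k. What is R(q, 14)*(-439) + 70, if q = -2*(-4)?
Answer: -15963/4 ≈ -3990.8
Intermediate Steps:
q = 8
R(V, k) = 7 + 7/k + k/V (R(V, k) = 7 + (k/V + 7/k) = 7 + (7/k + k/V) = 7 + 7/k + k/V)
R(q, 14)*(-439) + 70 = (7 + 7/14 + 14/8)*(-439) + 70 = (7 + 7*(1/14) + 14*(⅛))*(-439) + 70 = (7 + ½ + 7/4)*(-439) + 70 = (37/4)*(-439) + 70 = -16243/4 + 70 = -15963/4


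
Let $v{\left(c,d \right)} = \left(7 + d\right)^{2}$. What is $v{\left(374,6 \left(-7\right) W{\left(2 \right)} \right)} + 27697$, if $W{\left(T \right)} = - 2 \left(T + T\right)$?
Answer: $145346$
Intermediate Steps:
$W{\left(T \right)} = - 4 T$ ($W{\left(T \right)} = - 2 \cdot 2 T = - 4 T$)
$v{\left(374,6 \left(-7\right) W{\left(2 \right)} \right)} + 27697 = \left(7 + 6 \left(-7\right) \left(\left(-4\right) 2\right)\right)^{2} + 27697 = \left(7 - -336\right)^{2} + 27697 = \left(7 + 336\right)^{2} + 27697 = 343^{2} + 27697 = 117649 + 27697 = 145346$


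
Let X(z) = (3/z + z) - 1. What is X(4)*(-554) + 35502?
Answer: 66849/2 ≈ 33425.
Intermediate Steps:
X(z) = -1 + z + 3/z (X(z) = (z + 3/z) - 1 = -1 + z + 3/z)
X(4)*(-554) + 35502 = (-1 + 4 + 3/4)*(-554) + 35502 = (15/4)*(-554) + 35502 = -4155/2 + 35502 = 66849/2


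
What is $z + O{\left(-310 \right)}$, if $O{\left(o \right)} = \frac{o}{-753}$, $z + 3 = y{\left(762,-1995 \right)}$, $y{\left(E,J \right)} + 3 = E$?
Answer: $\frac{569578}{753} \approx 756.41$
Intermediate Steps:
$y{\left(E,J \right)} = -3 + E$
$z = 756$ ($z = -3 + \left(-3 + 762\right) = -3 + 759 = 756$)
$O{\left(o \right)} = - \frac{o}{753}$ ($O{\left(o \right)} = o \left(- \frac{1}{753}\right) = - \frac{o}{753}$)
$z + O{\left(-310 \right)} = 756 - - \frac{310}{753} = 756 + \frac{310}{753} = \frac{569578}{753}$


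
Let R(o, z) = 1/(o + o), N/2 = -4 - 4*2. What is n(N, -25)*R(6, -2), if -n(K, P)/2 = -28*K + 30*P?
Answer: 13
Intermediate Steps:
N = -24 (N = 2*(-4 - 4*2) = 2*(-4 - 8) = 2*(-12) = -24)
n(K, P) = -60*P + 56*K (n(K, P) = -2*(-28*K + 30*P) = -60*P + 56*K)
R(o, z) = 1/(2*o)
n(N, -25)*R(6, -2) = (-60*(-25) + 56*(-24))*((½)/6) = (1500 - 1344)*((½)*(⅙)) = 156*(1/12) = 13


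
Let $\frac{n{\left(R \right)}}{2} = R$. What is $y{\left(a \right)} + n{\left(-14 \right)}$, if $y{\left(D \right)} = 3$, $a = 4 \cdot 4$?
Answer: $-25$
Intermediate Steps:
$a = 16$
$n{\left(R \right)} = 2 R$
$y{\left(a \right)} + n{\left(-14 \right)} = 3 + 2 \left(-14\right) = 3 - 28 = -25$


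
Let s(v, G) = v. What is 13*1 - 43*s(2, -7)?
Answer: -73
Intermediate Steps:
13*1 - 43*s(2, -7) = 13*1 - 43*2 = 13 - 86 = -73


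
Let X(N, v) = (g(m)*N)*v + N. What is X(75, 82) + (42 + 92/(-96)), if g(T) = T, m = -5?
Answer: -735215/24 ≈ -30634.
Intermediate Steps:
X(N, v) = N - 5*N*v (X(N, v) = (-5*N)*v + N = -5*N*v + N = N - 5*N*v)
X(75, 82) + (42 + 92/(-96)) = 75*(1 - 5*82) + (42 + 92/(-96)) = 75*(1 - 410) + (42 - 1/96*92) = 75*(-409) + (42 - 23/24) = -30675 + 985/24 = -735215/24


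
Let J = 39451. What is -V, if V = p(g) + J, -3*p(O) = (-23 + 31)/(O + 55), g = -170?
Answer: -13610603/345 ≈ -39451.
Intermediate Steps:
p(O) = -8/(3*(55 + O)) (p(O) = -(-23 + 31)/(3*(O + 55)) = -8/(3*(55 + O)))
V = 13610603/345 (V = -8/(165 + 3*(-170)) + 39451 = -8/(165 - 510) + 39451 = -8/(-345) + 39451 = -8*(-1/345) + 39451 = 8/345 + 39451 = 13610603/345 ≈ 39451.)
-V = -1*13610603/345 = -13610603/345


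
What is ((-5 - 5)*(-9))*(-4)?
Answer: -360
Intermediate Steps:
((-5 - 5)*(-9))*(-4) = -10*(-9)*(-4) = 90*(-4) = -360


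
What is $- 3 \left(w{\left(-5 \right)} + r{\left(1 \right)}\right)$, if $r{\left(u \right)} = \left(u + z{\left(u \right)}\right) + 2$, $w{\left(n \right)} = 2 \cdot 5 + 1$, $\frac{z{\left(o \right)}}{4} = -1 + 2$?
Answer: $-54$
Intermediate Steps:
$z{\left(o \right)} = 4$ ($z{\left(o \right)} = 4 \left(-1 + 2\right) = 4 \cdot 1 = 4$)
$w{\left(n \right)} = 11$ ($w{\left(n \right)} = 10 + 1 = 11$)
$r{\left(u \right)} = 6 + u$ ($r{\left(u \right)} = \left(u + 4\right) + 2 = \left(4 + u\right) + 2 = 6 + u$)
$- 3 \left(w{\left(-5 \right)} + r{\left(1 \right)}\right) = - 3 \left(11 + \left(6 + 1\right)\right) = - 3 \left(11 + 7\right) = \left(-3\right) 18 = -54$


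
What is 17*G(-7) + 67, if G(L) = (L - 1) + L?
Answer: -188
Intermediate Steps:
G(L) = -1 + 2*L (G(L) = (-1 + L) + L = -1 + 2*L)
17*G(-7) + 67 = 17*(-1 + 2*(-7)) + 67 = 17*(-1 - 14) + 67 = 17*(-15) + 67 = -255 + 67 = -188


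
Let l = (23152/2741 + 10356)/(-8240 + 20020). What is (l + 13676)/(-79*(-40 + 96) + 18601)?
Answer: 110403124857/114440217365 ≈ 0.96472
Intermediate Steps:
l = 7102237/8072245 (l = (23152*(1/2741) + 10356)/11780 = (23152/2741 + 10356)*(1/11780) = (28408948/2741)*(1/11780) = 7102237/8072245 ≈ 0.87983)
(l + 13676)/(-79*(-40 + 96) + 18601) = (7102237/8072245 + 13676)/(-79*(-40 + 96) + 18601) = 110403124857/(8072245*(-79*56 + 18601)) = 110403124857/(8072245*(-4424 + 18601)) = (110403124857/8072245)/14177 = (110403124857/8072245)*(1/14177) = 110403124857/114440217365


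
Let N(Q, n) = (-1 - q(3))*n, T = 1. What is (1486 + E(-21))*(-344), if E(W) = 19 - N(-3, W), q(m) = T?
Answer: -503272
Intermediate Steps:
q(m) = 1
N(Q, n) = -2*n (N(Q, n) = (-1 - 1*1)*n = (-1 - 1)*n = -2*n)
E(W) = 19 + 2*W (E(W) = 19 - (-2)*W = 19 + 2*W)
(1486 + E(-21))*(-344) = (1486 + (19 + 2*(-21)))*(-344) = (1486 + (19 - 42))*(-344) = (1486 - 23)*(-344) = 1463*(-344) = -503272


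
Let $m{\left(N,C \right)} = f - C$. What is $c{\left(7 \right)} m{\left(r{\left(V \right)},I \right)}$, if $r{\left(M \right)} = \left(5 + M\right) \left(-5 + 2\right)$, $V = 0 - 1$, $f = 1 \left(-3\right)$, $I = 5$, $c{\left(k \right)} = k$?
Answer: $-56$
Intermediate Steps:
$f = -3$
$V = -1$
$r{\left(M \right)} = -15 - 3 M$ ($r{\left(M \right)} = \left(5 + M\right) \left(-3\right) = -15 - 3 M$)
$m{\left(N,C \right)} = -3 - C$
$c{\left(7 \right)} m{\left(r{\left(V \right)},I \right)} = 7 \left(-3 - 5\right) = 7 \left(-8\right) = -56$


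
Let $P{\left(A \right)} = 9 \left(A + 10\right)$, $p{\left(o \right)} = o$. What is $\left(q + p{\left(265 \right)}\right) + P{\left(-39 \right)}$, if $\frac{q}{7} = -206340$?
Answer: $-1444376$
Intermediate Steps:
$P{\left(A \right)} = 90 + 9 A$ ($P{\left(A \right)} = 9 \left(10 + A\right) = 90 + 9 A$)
$q = -1444380$ ($q = 7 \left(-206340\right) = -1444380$)
$\left(q + p{\left(265 \right)}\right) + P{\left(-39 \right)} = \left(-1444380 + 265\right) + \left(90 + 9 \left(-39\right)\right) = -1444115 + \left(90 - 351\right) = -1444115 - 261 = -1444376$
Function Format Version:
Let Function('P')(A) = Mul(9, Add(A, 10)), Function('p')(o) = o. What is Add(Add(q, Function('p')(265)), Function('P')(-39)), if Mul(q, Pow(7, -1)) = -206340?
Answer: -1444376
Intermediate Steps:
Function('P')(A) = Add(90, Mul(9, A)) (Function('P')(A) = Mul(9, Add(10, A)) = Add(90, Mul(9, A)))
q = -1444380 (q = Mul(7, -206340) = -1444380)
Add(Add(q, Function('p')(265)), Function('P')(-39)) = Add(Add(-1444380, 265), Add(90, Mul(9, -39))) = Add(-1444115, Add(90, -351)) = Add(-1444115, -261) = -1444376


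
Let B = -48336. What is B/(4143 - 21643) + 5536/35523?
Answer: 453479932/155413125 ≈ 2.9179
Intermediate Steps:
B/(4143 - 21643) + 5536/35523 = -48336/(4143 - 21643) + 5536/35523 = -48336/(-17500) + 5536*(1/35523) = -48336*(-1/17500) + 5536/35523 = 12084/4375 + 5536/35523 = 453479932/155413125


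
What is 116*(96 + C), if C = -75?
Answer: 2436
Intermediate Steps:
116*(96 + C) = 116*(96 - 75) = 116*21 = 2436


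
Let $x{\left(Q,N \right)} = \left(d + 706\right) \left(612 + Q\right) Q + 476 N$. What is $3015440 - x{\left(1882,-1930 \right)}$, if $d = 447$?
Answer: $-5407911204$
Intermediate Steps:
$x{\left(Q,N \right)} = 476 N + Q \left(705636 + 1153 Q\right)$ ($x{\left(Q,N \right)} = \left(447 + 706\right) \left(612 + Q\right) Q + 476 N = 1153 \left(612 + Q\right) Q + 476 N = \left(705636 + 1153 Q\right) Q + 476 N = Q \left(705636 + 1153 Q\right) + 476 N = 476 N + Q \left(705636 + 1153 Q\right)$)
$3015440 - x{\left(1882,-1930 \right)} = 3015440 - \left(476 \left(-1930\right) + 1153 \cdot 1882^{2} + 705636 \cdot 1882\right) = 3015440 - \left(-918680 + 1153 \cdot 3541924 + 1328006952\right) = 3015440 - \left(-918680 + 4083838372 + 1328006952\right) = 3015440 - 5410926644 = -5407911204$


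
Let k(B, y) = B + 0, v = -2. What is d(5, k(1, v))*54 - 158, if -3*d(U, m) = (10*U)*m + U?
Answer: -1148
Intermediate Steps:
k(B, y) = B
d(U, m) = -U/3 - 10*U*m/3 (d(U, m) = -((10*U)*m + U)/3 = -(10*U*m + U)/3 = -(U + 10*U*m)/3 = -U/3 - 10*U*m/3)
d(5, k(1, v))*54 - 158 = -⅓*5*(1 + 10*1)*54 - 158 = -⅓*5*(1 + 10)*54 - 158 = -⅓*5*11*54 - 158 = -55/3*54 - 158 = -990 - 158 = -1148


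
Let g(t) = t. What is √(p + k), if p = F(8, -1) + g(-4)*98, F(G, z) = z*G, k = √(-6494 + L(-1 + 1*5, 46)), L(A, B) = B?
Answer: 2*√(-100 + I*√403) ≈ 1.9975 + 20.1*I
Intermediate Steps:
k = 4*I*√403 (k = √(-6494 + 46) = √(-6448) = 4*I*√403 ≈ 80.299*I)
F(G, z) = G*z
p = -400 (p = 8*(-1) - 4*98 = -8 - 392 = -400)
√(p + k) = √(-400 + 4*I*√403)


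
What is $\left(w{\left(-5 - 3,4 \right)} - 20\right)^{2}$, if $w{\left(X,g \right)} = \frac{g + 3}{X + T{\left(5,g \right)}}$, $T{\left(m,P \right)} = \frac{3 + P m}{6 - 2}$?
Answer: $\frac{43264}{81} \approx 534.12$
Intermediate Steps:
$T{\left(m,P \right)} = \frac{3}{4} + \frac{P m}{4}$ ($T{\left(m,P \right)} = \frac{3 + P m}{4} = \left(3 + P m\right) \frac{1}{4} = \frac{3}{4} + \frac{P m}{4}$)
$w{\left(X,g \right)} = \frac{3 + g}{\frac{3}{4} + X + \frac{5 g}{4}}$ ($w{\left(X,g \right)} = \frac{g + 3}{X + \left(\frac{3}{4} + \frac{1}{4} g 5\right)} = \frac{3 + g}{X + \left(\frac{3}{4} + \frac{5 g}{4}\right)} = \frac{3 + g}{\frac{3}{4} + X + \frac{5 g}{4}}$)
$\left(w{\left(-5 - 3,4 \right)} - 20\right)^{2} = \left(\frac{4 \left(3 + 4\right)}{3 + 4 \left(-5 - 3\right) + 5 \cdot 4} - 20\right)^{2} = \left(4 \frac{1}{3 + 4 \left(-5 - 3\right) + 20} \cdot 7 - 20\right)^{2} = \left(4 \frac{1}{3 + 4 \left(-8\right) + 20} \cdot 7 - 20\right)^{2} = \left(4 \frac{1}{3 - 32 + 20} \cdot 7 - 20\right)^{2} = \left(4 \frac{1}{-9} \cdot 7 - 20\right)^{2} = \left(4 \left(- \frac{1}{9}\right) 7 - 20\right)^{2} = \left(- \frac{28}{9} - 20\right)^{2} = \left(- \frac{208}{9}\right)^{2} = \frac{43264}{81}$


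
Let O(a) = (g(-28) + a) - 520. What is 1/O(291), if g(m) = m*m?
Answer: 1/555 ≈ 0.0018018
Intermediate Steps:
g(m) = m²
O(a) = 264 + a (O(a) = ((-28)² + a) - 520 = (784 + a) - 520 = 264 + a)
1/O(291) = 1/(264 + 291) = 1/555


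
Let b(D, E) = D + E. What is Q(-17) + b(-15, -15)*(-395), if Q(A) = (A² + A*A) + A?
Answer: 12411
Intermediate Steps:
Q(A) = A + 2*A² (Q(A) = (A² + A²) + A = 2*A² + A = A + 2*A²)
Q(-17) + b(-15, -15)*(-395) = -17*(1 + 2*(-17)) + (-15 - 15)*(-395) = -17*(1 - 34) - 30*(-395) = -17*(-33) + 11850 = 561 + 11850 = 12411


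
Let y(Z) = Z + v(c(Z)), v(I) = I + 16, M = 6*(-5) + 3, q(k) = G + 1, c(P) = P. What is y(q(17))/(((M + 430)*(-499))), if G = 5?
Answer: -28/201097 ≈ -0.00013924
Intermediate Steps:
q(k) = 6 (q(k) = 5 + 1 = 6)
M = -27 (M = -30 + 3 = -27)
v(I) = 16 + I
y(Z) = 16 + 2*Z (y(Z) = Z + (16 + Z) = 16 + 2*Z)
y(q(17))/(((M + 430)*(-499))) = (16 + 2*6)/(((-27 + 430)*(-499))) = (16 + 12)/((403*(-499))) = 28/(-201097) = 28*(-1/201097) = -28/201097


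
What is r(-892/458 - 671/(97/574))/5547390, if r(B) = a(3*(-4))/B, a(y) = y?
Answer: 22213/40793438732660 ≈ 5.4452e-10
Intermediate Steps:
r(B) = -12/B (r(B) = (3*(-4))/B = -12/B)
r(-892/458 - 671/(97/574))/5547390 = -12/(-892/458 - 671/(97/574))/5547390 = -12/(-892*1/458 - 671/(97*(1/574)))*(1/5547390) = -12/(-446/229 - 671/97/574)*(1/5547390) = -12/(-446/229 - 671*574/97)*(1/5547390) = -12/(-446/229 - 385154/97)*(1/5547390) = -12/(-88243528/22213)*(1/5547390) = -12*(-22213/88243528)*(1/5547390) = (66639/22060882)*(1/5547390) = 22213/40793438732660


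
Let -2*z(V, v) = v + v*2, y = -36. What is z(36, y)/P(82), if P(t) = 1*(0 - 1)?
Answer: -54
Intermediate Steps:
P(t) = -1 (P(t) = 1*(-1) = -1)
z(V, v) = -3*v/2 (z(V, v) = -(v + v*2)/2 = -(v + 2*v)/2 = -3*v/2)
z(36, y)/P(82) = -3/2*(-36)/(-1) = 54*(-1) = -54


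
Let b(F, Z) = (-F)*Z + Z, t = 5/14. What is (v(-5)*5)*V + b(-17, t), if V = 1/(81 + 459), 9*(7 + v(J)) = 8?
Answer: 43355/6804 ≈ 6.3720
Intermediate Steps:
v(J) = -55/9 (v(J) = -7 + (⅑)*8 = -7 + 8/9 = -55/9)
V = 1/540 ≈ 0.0018519
t = 5/14 (t = 5*(1/14) = 5/14 ≈ 0.35714)
b(F, Z) = Z - F*Z (b(F, Z) = -F*Z + Z = Z - F*Z)
(v(-5)*5)*V + b(-17, t) = -55/9*5*(1/540) + 5*(1 - 1*(-17))/14 = -275/9*1/540 + 5*(1 + 17)/14 = -55/972 + (5/14)*18 = -55/972 + 45/7 = 43355/6804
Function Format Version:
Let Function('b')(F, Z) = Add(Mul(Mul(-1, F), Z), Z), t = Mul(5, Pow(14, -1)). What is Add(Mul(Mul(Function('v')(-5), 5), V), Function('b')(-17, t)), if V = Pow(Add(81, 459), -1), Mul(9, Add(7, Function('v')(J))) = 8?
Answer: Rational(43355, 6804) ≈ 6.3720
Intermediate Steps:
Function('v')(J) = Rational(-55, 9) (Function('v')(J) = Add(-7, Mul(Rational(1, 9), 8)) = Add(-7, Rational(8, 9)) = Rational(-55, 9))
V = Rational(1, 540) (V = Pow(540, -1) = Rational(1, 540) ≈ 0.0018519)
t = Rational(5, 14) (t = Mul(5, Rational(1, 14)) = Rational(5, 14) ≈ 0.35714)
Function('b')(F, Z) = Add(Z, Mul(-1, F, Z)) (Function('b')(F, Z) = Add(Mul(-1, F, Z), Z) = Add(Z, Mul(-1, F, Z)))
Add(Mul(Mul(Function('v')(-5), 5), V), Function('b')(-17, t)) = Add(Mul(Mul(Rational(-55, 9), 5), Rational(1, 540)), Mul(Rational(5, 14), Add(1, Mul(-1, -17)))) = Add(Mul(Rational(-275, 9), Rational(1, 540)), Mul(Rational(5, 14), Add(1, 17))) = Add(Rational(-55, 972), Mul(Rational(5, 14), 18)) = Add(Rational(-55, 972), Rational(45, 7)) = Rational(43355, 6804)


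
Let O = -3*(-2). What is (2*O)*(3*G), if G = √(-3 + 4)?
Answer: 36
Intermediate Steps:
O = 6
G = 1 (G = √1 = 1)
(2*O)*(3*G) = (2*6)*(3*1) = 12*3 = 36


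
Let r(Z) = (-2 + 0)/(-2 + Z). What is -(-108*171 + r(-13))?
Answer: 277018/15 ≈ 18468.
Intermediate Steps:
r(Z) = -2/(-2 + Z)
-(-108*171 + r(-13)) = -(-108*171 - 2/(-2 - 13)) = -(-18468 - 2/(-15)) = -(-18468 - 2*(-1/15)) = -(-18468 + 2/15) = -1*(-277018/15) = 277018/15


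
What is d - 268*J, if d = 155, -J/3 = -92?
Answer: -73813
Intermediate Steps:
J = 276 (J = -3*(-92) = 276)
d - 268*J = 155 - 268*276 = 155 - 73968 = -73813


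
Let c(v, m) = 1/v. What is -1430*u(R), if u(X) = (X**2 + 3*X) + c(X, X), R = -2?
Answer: 3575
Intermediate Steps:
u(X) = 1/X + X**2 + 3*X (u(X) = (X**2 + 3*X) + 1/X = 1/X + X**2 + 3*X)
-1430*u(R) = -1430*(1 + (-2)**2*(3 - 2))/(-2) = -(-715)*(1 + 4*1) = -(-715)*(1 + 4) = -(-715)*5 = -1430*(-5/2) = 3575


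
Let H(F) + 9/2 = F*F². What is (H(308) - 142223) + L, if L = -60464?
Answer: 58030841/2 ≈ 2.9015e+7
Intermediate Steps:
H(F) = -9/2 + F³ (H(F) = -9/2 + F*F² = -9/2 + F³)
(H(308) - 142223) + L = ((-9/2 + 308³) - 142223) - 60464 = ((-9/2 + 29218112) - 142223) - 60464 = (58436215/2 - 142223) - 60464 = 58151769/2 - 60464 = 58030841/2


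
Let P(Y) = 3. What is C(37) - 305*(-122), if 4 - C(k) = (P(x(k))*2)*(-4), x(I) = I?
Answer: 37238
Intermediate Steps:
C(k) = 28 (C(k) = 4 - 3*2*(-4) = 4 - 6*(-4) = 4 - 1*(-24) = 4 + 24 = 28)
C(37) - 305*(-122) = 28 - 305*(-122) = 28 + 37210 = 37238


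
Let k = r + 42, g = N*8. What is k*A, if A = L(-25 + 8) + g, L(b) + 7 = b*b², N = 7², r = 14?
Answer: -253568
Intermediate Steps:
N = 49
g = 392 (g = 49*8 = 392)
L(b) = -7 + b³ (L(b) = -7 + b*b² = -7 + b³)
k = 56 (k = 14 + 42 = 56)
A = -4528 (A = (-7 + (-25 + 8)³) + 392 = (-7 + (-17)³) + 392 = (-7 - 4913) + 392 = -4920 + 392 = -4528)
k*A = 56*(-4528) = -253568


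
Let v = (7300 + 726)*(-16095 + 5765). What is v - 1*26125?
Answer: -82934705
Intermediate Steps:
v = -82908580 (v = 8026*(-10330) = -82908580)
v - 1*26125 = -82908580 - 1*26125 = -82908580 - 26125 = -82934705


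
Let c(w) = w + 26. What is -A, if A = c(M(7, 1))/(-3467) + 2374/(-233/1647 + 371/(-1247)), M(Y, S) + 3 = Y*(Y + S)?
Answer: 8452135350887/1562902798 ≈ 5408.0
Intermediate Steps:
M(Y, S) = -3 + Y*(S + Y) (M(Y, S) = -3 + Y*(Y + S) = -3 + Y*(S + Y))
c(w) = 26 + w
A = -8452135350887/1562902798 (A = (26 + (-3 + 7² + 1*7))/(-3467) + 2374/(-233/1647 + 371/(-1247)) = (26 + (-3 + 49 + 7))*(-1/3467) + 2374/(-233*1/1647 + 371*(-1/1247)) = (26 + 53)*(-1/3467) + 2374/(-233/1647 - 371/1247) = 79*(-1/3467) + 2374/(-901588/2053809) = -79/3467 + 2374*(-2053809/901588) = -79/3467 - 2437871283/450794 = -8452135350887/1562902798 ≈ -5408.0)
-A = -1*(-8452135350887/1562902798) = 8452135350887/1562902798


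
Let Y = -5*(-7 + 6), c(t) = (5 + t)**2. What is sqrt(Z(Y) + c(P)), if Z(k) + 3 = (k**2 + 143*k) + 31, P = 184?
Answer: sqrt(36489) ≈ 191.02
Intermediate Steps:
Y = 5 (Y = -5*(-1) = 5)
Z(k) = 28 + k**2 + 143*k (Z(k) = -3 + ((k**2 + 143*k) + 31) = -3 + (31 + k**2 + 143*k) = 28 + k**2 + 143*k)
sqrt(Z(Y) + c(P)) = sqrt((28 + 5**2 + 143*5) + (5 + 184)**2) = sqrt((28 + 25 + 715) + 189**2) = sqrt(768 + 35721) = sqrt(36489)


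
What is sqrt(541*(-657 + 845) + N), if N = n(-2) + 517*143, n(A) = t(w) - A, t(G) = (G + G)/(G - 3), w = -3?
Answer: sqrt(175642) ≈ 419.10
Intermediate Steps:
t(G) = 2*G/(-3 + G) (t(G) = (2*G)/(-3 + G) = 2*G/(-3 + G))
n(A) = 1 - A (n(A) = 2*(-3)/(-3 - 3) - A = 2*(-3)/(-6) - A = 2*(-3)*(-1/6) - A = 1 - A)
N = 73934 (N = (1 - 1*(-2)) + 517*143 = (1 + 2) + 73931 = 3 + 73931 = 73934)
sqrt(541*(-657 + 845) + N) = sqrt(541*(-657 + 845) + 73934) = sqrt(541*188 + 73934) = sqrt(101708 + 73934) = sqrt(175642)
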